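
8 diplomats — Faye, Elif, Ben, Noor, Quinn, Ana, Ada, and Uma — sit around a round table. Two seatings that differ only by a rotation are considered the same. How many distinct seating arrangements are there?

Fix one person's seat to break rotational symmetry; the remaining 7 people can be arranged in (7)! = 5040 ways.

5040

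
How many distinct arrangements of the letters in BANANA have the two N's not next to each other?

There are 6!/(3!·2!) = 60 arrangements of BANANA in total.
Arrangements with the N's together: treat NN as one letter, giving (5)!/(3!) = 20.
Hence 60 − 20 = 40.

40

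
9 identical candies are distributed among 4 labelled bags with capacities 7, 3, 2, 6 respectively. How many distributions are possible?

76

Ignoring the caps, the number of non-negative solutions to x_1+…+x_4 = 9 is C(12,3) = 220.
Subtract solutions that violate a single cap (substitute x_i' = x_i − (cap_i+1)): x_1 ≥ 8 gives C(4,3) = 4; x_2 ≥ 4 gives C(8,3) = 56; x_3 ≥ 3 gives C(9,3) = 84; x_4 ≥ 7 gives C(5,3) = 10. Together 154.
Add back pairs where two caps are both exceeded: 0 + 0 + 0 + 10 + 0 + 0 = 10.
By inclusion–exclusion the count is 220 − 154 + 10 = 76.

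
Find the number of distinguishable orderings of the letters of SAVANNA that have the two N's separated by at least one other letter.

300

There are 7!/(3!·2!) = 420 arrangements of SAVANNA in total.
Arrangements with the N's together: treat NN as one letter, giving (6)!/(3!) = 120.
Hence 420 − 120 = 300.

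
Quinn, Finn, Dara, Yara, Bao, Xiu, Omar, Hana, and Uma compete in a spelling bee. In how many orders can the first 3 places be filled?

There are 9 choices for 1st place, 8 for 2nd, and 7 for 3rd.
That gives 9 × 8 × 7 = 504.

504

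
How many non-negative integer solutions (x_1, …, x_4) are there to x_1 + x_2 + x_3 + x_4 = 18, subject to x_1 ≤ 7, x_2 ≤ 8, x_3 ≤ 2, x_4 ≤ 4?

19

By stars and bars, unrestricted non-negative solutions to x_1+…+x_4 = 18 number C(18+3,3) = 1330.
Subtract solutions that violate a single cap (substitute x_i' = x_i − (cap_i+1)): x_1 ≥ 8 gives C(13,3) = 286; x_2 ≥ 9 gives C(12,3) = 220; x_3 ≥ 3 gives C(18,3) = 816; x_4 ≥ 5 gives C(16,3) = 560. Together 1882.
Add back pairs where two caps are both exceeded: 4 + 120 + 56 + 84 + 35 + 286 = 585.
Subtract triples: 0 + 0 + 10 + 4 = 14.
By inclusion–exclusion the count is 1330 − 1882 + 585 − 14 = 19.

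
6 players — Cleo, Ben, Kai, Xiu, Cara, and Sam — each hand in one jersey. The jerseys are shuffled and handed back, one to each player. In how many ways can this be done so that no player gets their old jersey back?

265

This is the derangement count D_6: permutations of 6 items with no fixed point.
By inclusion–exclusion this is Σ_{j=0}^{6} (−1)^j C(6,j)·(6−j)!.
Computing: 720 − 720 + 360 − 120 + 30 − 6 + 1 = 265.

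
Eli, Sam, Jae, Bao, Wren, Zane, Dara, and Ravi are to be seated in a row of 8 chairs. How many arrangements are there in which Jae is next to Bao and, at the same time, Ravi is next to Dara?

2880

Treat {Jae,Bao} as one block (2 orders) and {Ravi,Dara} as another (2 orders).
That leaves 6 units to arrange: 2 × 2 × 6! = 4 × 720 = 2880.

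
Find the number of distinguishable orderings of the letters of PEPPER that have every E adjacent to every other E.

20

Treat the 2 copies of E as a single block. The multiset to arrange is then {EE, P, P, P, R}, 5 items in all.
That gives (5)!/(3!) = 20 arrangements.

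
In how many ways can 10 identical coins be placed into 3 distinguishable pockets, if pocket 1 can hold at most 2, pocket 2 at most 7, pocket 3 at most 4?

9

Ignoring the caps, the number of non-negative solutions to x_1+…+x_3 = 10 is C(12,2) = 66.
Subtract solutions that violate a single cap (substitute x_i' = x_i − (cap_i+1)): x_1 ≥ 3 gives C(9,2) = 36; x_2 ≥ 8 gives C(4,2) = 6; x_3 ≥ 5 gives C(7,2) = 21. Together 63.
Add back pairs where two caps are both exceeded: 0 + 6 + 0 = 6.
By inclusion–exclusion the count is 66 − 63 + 6 = 9.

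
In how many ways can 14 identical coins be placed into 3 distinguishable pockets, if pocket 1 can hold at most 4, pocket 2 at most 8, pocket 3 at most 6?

15

Without the upper bounds there are C(16,2) = 120 ways to split 14 among 3 pockets.
Subtract solutions that violate a single cap (substitute x_i' = x_i − (cap_i+1)): x_1 ≥ 5 gives C(11,2) = 55; x_2 ≥ 9 gives C(7,2) = 21; x_3 ≥ 7 gives C(9,2) = 36. Together 112.
Add back pairs where two caps are both exceeded: 1 + 6 + 0 = 7.
By inclusion–exclusion the count is 120 − 112 + 7 = 15.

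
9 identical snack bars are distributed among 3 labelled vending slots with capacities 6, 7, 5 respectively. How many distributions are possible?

By stars and bars, unrestricted non-negative solutions to x_1+…+x_3 = 9 number C(9+2,2) = 55.
Subtract solutions that violate a single cap (substitute x_i' = x_i − (cap_i+1)): x_1 ≥ 7 gives C(4,2) = 6; x_2 ≥ 8 gives C(3,2) = 3; x_3 ≥ 6 gives C(5,2) = 10. Together 19.
No two caps can be exceeded simultaneously, so the pair terms are all 0.
By inclusion–exclusion the count is 55 − 19 + 0 = 36.

36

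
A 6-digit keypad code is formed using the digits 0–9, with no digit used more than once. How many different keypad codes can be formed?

151200

This is a permutation of 6 out of 10: P(10,6) = 10!/4!.
That product is 10 × 9 × 8 × 7 × 6 × 5 = 151200.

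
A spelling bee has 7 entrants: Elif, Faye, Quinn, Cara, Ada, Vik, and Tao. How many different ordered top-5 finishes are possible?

2520

There are 7 choices for 1st place, 6 for 2nd, and so on down to 3 for position 5.
That gives 7 × 6 × 5 × 4 × 3 = 2520.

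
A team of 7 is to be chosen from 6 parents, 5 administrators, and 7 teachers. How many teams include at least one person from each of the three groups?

Total 7-person selections from all 18: C(18,7) = 31824.
Subtract selections that omit an entire group: no parents → C(12,7) = 792; no administrators → C(13,7) = 1716; no teachers → C(11,7) = 330.
Add back selections omitting two groups (i.e. drawn from a single group): C(6,7) + C(5,7) + C(7,7) = 1.
By inclusion–exclusion: 31824 − 2838 + 1 = 28987.

28987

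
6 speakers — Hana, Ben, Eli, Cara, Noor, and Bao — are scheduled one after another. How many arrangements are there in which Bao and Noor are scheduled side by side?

Glue Bao and Noor into one block (2 internal orders), leaving 5 units to arrange in a row.
So the count is 2·(5)! = 240.

240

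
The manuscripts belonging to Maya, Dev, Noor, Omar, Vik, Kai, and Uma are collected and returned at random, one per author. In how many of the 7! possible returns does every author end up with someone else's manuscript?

1854

Count assignments avoiding every fixed point. For any j of the 7 authors fixed to their own manuscript, the other 7−j can be arranged in (7−j)! ways.
By inclusion–exclusion this is Σ_{j=0}^{7} (−1)^j C(7,j)·(7−j)!.
Computing: 5040 − 5040 + 2520 − 840 + 210 − 42 + 7 − 1 = 1854.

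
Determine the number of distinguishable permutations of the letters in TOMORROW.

3360

Letter multiplicities in TOMORROW: M×1, O×3, R×2, T×1, W×1.
So there are 8! / (3!·2!) = 3360 distinguishable arrangements.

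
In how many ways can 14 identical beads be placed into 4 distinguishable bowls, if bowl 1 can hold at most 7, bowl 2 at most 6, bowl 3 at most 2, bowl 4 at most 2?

18

Without the upper bounds there are C(17,3) = 680 ways to split 14 among 4 bowls.
Subtract solutions that violate a single cap (substitute x_i' = x_i − (cap_i+1)): x_1 ≥ 8 gives C(9,3) = 84; x_2 ≥ 7 gives C(10,3) = 120; x_3 ≥ 3 gives C(14,3) = 364; x_4 ≥ 3 gives C(14,3) = 364. Together 932.
Add back pairs where two caps are both exceeded: 0 + 20 + 20 + 35 + 35 + 165 = 275.
Subtract triples: 0 + 0 + 1 + 4 = 5.
By inclusion–exclusion the count is 680 − 932 + 275 − 5 = 18.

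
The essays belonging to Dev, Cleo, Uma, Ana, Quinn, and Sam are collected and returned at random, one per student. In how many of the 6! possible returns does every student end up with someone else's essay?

Let Aᵢ be the assignments in which student i gets their own essay. We want the size of the complement of A₁∪…∪A_6.
By inclusion–exclusion this is Σ_{j=0}^{6} (−1)^j C(6,j)·(6−j)!.
Computing: 720 − 720 + 360 − 120 + 30 − 6 + 1 = 265.

265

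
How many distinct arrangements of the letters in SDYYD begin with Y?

Fix Y in the first position and arrange the remaining 4 letters.
Those 4 letters have D appearing twice, giving (4)!/(2!) = 12.

12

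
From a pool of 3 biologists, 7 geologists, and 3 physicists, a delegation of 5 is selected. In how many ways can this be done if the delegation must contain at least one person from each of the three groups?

Unrestricted: C(13,5) = 1287 ways to pick any 5 of the 13.
Selections missing a whole group: no biologists → C(10,5) = 252; no geologists → C(6,5) = 6; no physicists → C(10,5) = 252.
Add back selections omitting two groups (i.e. drawn from a single group): C(3,5) + C(7,5) + C(3,5) = 21.
By inclusion–exclusion: 1287 − 510 + 21 = 798.

798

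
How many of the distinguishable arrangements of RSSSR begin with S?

With the first slot taken by S, it remains to arrange the other 4 letters (RSSR).
Those 4 letters have R appearing twice and S appearing twice, giving (4)!/(2!·2!) = 6.

6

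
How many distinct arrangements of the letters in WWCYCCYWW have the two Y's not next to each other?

Total arrangements of WWCYCCYWW: 9!/(4!·3!·2!) = 1260.
Arrangements with the Y's together: treat YY as one letter, giving (8)!/(4!·3!) = 280.
Hence 1260 − 280 = 980.

980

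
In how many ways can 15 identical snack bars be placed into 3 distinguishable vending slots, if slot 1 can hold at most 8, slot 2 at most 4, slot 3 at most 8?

20

Without the upper bounds there are C(17,2) = 136 ways to split 15 among 3 vending slots.
Subtract solutions that violate a single cap (substitute x_i' = x_i − (cap_i+1)): x_1 ≥ 9 gives C(8,2) = 28; x_2 ≥ 5 gives C(12,2) = 66; x_3 ≥ 9 gives C(8,2) = 28. Together 122.
Add back pairs where two caps are both exceeded: 3 + 0 + 3 = 6.
By inclusion–exclusion the count is 136 − 122 + 6 = 20.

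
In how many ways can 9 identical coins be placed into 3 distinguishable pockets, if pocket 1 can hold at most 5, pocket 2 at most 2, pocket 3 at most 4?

6

Without the upper bounds there are C(11,2) = 55 ways to split 9 among 3 pockets.
Subtract solutions that violate a single cap (substitute x_i' = x_i − (cap_i+1)): x_1 ≥ 6 gives C(5,2) = 10; x_2 ≥ 3 gives C(8,2) = 28; x_3 ≥ 5 gives C(6,2) = 15. Together 53.
Add back pairs where two caps are both exceeded: 1 + 0 + 3 = 4.
By inclusion–exclusion the count is 55 − 53 + 4 = 6.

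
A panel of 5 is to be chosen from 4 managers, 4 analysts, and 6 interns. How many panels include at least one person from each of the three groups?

1448

Total 5-person selections from all 14: C(14,5) = 2002.
Selections missing a whole group: no managers → C(10,5) = 252; no analysts → C(10,5) = 252; no interns → C(8,5) = 56.
Add back selections omitting two groups (i.e. drawn from a single group): C(4,5) + C(4,5) + C(6,5) = 6.
By inclusion–exclusion: 2002 − 560 + 6 = 1448.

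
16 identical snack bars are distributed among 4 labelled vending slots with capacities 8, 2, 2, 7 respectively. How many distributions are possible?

18

Ignoring the caps, the number of non-negative solutions to x_1+…+x_4 = 16 is C(19,3) = 969.
Subtract solutions that violate a single cap (substitute x_i' = x_i − (cap_i+1)): x_1 ≥ 9 gives C(10,3) = 120; x_2 ≥ 3 gives C(16,3) = 560; x_3 ≥ 3 gives C(16,3) = 560; x_4 ≥ 8 gives C(11,3) = 165. Together 1405.
Add back pairs where two caps are both exceeded: 35 + 35 + 0 + 286 + 56 + 56 = 468.
Subtract triples: 4 + 0 + 0 + 10 = 14.
By inclusion–exclusion the count is 969 − 1405 + 468 − 14 = 18.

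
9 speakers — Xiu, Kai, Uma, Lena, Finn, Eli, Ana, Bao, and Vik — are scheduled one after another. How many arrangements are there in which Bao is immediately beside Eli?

Glue Bao and Eli into one block (2 internal orders), leaving 8 units to arrange in a row.
That gives 2 × 8! = 2 × 40320 = 80640.

80640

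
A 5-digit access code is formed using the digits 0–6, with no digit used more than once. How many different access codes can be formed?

With no repetition, fill the 5 digits in order: 7 choices, then 6, down to 3.
7 × 6 × 5 × 4 × 3 = 2520.

2520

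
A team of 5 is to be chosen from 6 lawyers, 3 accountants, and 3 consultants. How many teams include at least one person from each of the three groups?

540

Total 5-person selections from all 12: C(12,5) = 792.
Subtract selections that omit an entire group: no lawyers → C(6,5) = 6; no accountants → C(9,5) = 126; no consultants → C(9,5) = 126.
Add back selections omitting two groups (i.e. drawn from a single group): C(6,5) + C(3,5) + C(3,5) = 6.
By inclusion–exclusion: 792 − 258 + 6 = 540.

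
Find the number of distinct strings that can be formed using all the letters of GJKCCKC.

420

Letter multiplicities in GJKCCKC: C×3, G×1, J×1, K×2.
The number of distinct arrangements is 7!/(3!·2!) = 5040/12 = 420.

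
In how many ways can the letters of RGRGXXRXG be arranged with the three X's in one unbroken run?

140

Treat the 3 copies of X as a single block. The multiset to arrange is then {XXX, G, G, G, R, R, R}, 7 items in all.
That gives (7)!/(3!·3!) = 140 arrangements.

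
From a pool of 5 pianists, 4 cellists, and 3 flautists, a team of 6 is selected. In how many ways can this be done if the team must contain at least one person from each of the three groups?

805

Total 6-person selections from all 12: C(12,6) = 924.
Subtract selections that omit an entire group: no pianists → C(7,6) = 7; no cellists → C(8,6) = 28; no flautists → C(9,6) = 84.
Add back selections omitting two groups (i.e. drawn from a single group): C(5,6) + C(4,6) + C(3,6) = 0.
By inclusion–exclusion: 924 − 119 + 0 = 805.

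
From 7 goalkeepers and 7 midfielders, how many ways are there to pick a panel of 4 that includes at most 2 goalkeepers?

721

Split by how many goalkeepers are chosen (0 through 2).
Sum: C(7,0)·C(7,4) + C(7,1)·C(7,3) + C(7,2)·C(7,2) = 35 + 245 + 441 = 721.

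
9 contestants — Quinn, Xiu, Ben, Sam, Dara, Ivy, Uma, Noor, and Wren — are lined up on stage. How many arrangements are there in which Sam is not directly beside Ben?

282240

There are 9! = 362880 arrangements in all. If Sam and Ben are adjacent, merging them into one block gives 2·(8)! = 80640 arrangements.
Complementary counting: 362880 − 80640 = 282240.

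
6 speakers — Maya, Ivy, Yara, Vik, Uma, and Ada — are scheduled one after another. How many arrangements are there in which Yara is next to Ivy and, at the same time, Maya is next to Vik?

96

Treat {Yara,Ivy} as one block (2 orders) and {Maya,Vik} as another (2 orders).
That leaves 4 units to arrange: 2 × 2 × 4! = 4 × 24 = 96.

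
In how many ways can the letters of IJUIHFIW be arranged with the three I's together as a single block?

720

Treat the 3 copies of I as a single block. The multiset to arrange is then {III, F, H, J, U, W}, 6 items in all.
All 6 items are distinct, so there are (6)! = 720 arrangements.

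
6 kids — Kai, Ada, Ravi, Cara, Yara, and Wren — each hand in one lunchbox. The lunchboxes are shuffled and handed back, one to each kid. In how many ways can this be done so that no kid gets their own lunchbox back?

265

This is the derangement count D_6: permutations of 6 items with no fixed point.
By inclusion–exclusion this is Σ_{j=0}^{6} (−1)^j C(6,j)·(6−j)!.
Computing: 720 − 720 + 360 − 120 + 30 − 6 + 1 = 265.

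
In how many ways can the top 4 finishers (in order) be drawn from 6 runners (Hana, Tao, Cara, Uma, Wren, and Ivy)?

360

This is an ordered selection of 4 from 6: P(6,4).
That gives 6 × 5 × 4 × 3 = 360.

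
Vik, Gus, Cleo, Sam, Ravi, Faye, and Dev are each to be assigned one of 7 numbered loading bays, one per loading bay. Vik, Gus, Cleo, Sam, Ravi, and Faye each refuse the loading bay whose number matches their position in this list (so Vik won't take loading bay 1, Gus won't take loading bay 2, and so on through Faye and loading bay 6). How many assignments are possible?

2119

Let Aᵢ (for 1 ≤ i ≤ 6) be the placements that put person i in their forbidden loading bay. Any j of these fix j positions, leaving (7−j)! ways to fill the rest, and there are C(6,j) ways to pick which j.
By inclusion–exclusion, the number of valid placements is Σ_{j=0}^{6} (−1)^j C(6,j)·(7−j)!.
Computing: 5040 − 4320 + 1800 − 480 + 90 − 12 + 1 = 2119.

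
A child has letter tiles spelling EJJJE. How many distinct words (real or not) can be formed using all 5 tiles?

The 5 letters of EJJJE have repeats: E appearing twice and J appearing 3 times.
The number of distinct arrangements is 5!/(3!·2!) = 120/12 = 10.

10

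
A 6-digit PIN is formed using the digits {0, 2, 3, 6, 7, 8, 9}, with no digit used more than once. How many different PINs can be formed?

With no repetition, fill the 6 digits in order: 7 choices, then 6, down to 2.
7 × 6 × 5 × 4 × 3 × 2 = 5040.

5040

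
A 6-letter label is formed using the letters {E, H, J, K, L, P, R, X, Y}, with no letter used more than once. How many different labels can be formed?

60480

Choose and order 6 of the 9 symbols: the first letter has 9 options, the next 8, and so on down to 4.
9 × 8 × 7 × 6 × 5 × 4 = 60480.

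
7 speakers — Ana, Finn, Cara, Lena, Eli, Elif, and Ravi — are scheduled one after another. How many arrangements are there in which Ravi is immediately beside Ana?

Treat {Ravi, Ana} as a single unit. There are 6 units to order, and the pair itself can be ordered 2 ways.
That gives 2 × 6! = 2 × 720 = 1440.

1440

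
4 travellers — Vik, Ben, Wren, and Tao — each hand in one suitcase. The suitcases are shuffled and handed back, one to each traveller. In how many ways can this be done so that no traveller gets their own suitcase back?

9

This is the derangement count D_4: permutations of 4 items with no fixed point.
By inclusion–exclusion this is Σ_{j=0}^{4} (−1)^j C(4,j)·(4−j)!.
Computing: 24 − 24 + 12 − 4 + 1 = 9.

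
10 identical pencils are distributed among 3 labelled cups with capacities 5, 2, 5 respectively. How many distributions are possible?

Without the upper bounds there are C(12,2) = 66 ways to split 10 among 3 cups.
Subtract solutions that violate a single cap (substitute x_i' = x_i − (cap_i+1)): x_1 ≥ 6 gives C(6,2) = 15; x_2 ≥ 3 gives C(9,2) = 36; x_3 ≥ 6 gives C(6,2) = 15. Together 66.
Add back pairs where two caps are both exceeded: 3 + 0 + 3 = 6.
By inclusion–exclusion the count is 66 − 66 + 6 = 6.

6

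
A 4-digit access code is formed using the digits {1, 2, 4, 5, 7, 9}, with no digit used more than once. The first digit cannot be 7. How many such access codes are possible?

The first digit has 6−1 = 5 choices (anything except 7).
The remaining 3 digits are filled from the other 5 symbols without repetition: 5 × 4 × 3 = 60.
Total: 5 × 60 = 300.

300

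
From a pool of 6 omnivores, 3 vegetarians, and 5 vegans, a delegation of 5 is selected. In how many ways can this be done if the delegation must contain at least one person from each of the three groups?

With no constraint there are C(14,5) = 2002 possible selections.
Subtract selections that omit an entire group: no omnivores → C(8,5) = 56; no vegetarians → C(11,5) = 462; no vegans → C(9,5) = 126.
Add back selections omitting two groups (i.e. drawn from a single group): C(6,5) + C(3,5) + C(5,5) = 7.
By inclusion–exclusion: 2002 − 644 + 7 = 1365.

1365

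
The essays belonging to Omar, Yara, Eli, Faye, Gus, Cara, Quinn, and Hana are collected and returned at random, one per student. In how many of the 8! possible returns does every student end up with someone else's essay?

Count assignments avoiding every fixed point. For any j of the 8 students fixed to their own essay, the other 8−j can be arranged in (8−j)! ways.
By inclusion–exclusion this is Σ_{j=0}^{8} (−1)^j C(8,j)·(8−j)!.
Computing: 40320 − 40320 + 20160 − 6720 + 1680 − 336 + 56 − 8 + 1 = 14833.

14833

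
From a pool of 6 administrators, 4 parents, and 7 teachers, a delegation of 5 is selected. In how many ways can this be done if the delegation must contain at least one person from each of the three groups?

4214

Unrestricted: C(17,5) = 6188 ways to pick any 5 of the 17.
Selections missing a whole group: no administrators → C(11,5) = 462; no parents → C(13,5) = 1287; no teachers → C(10,5) = 252.
Add back selections omitting two groups (i.e. drawn from a single group): C(6,5) + C(4,5) + C(7,5) = 27.
By inclusion–exclusion: 6188 − 2001 + 27 = 4214.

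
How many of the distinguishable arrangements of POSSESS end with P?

With the last slot taken by P, it remains to arrange the other 6 letters (OSSESS).
Those 6 letters have S appearing 4 times, giving (6)!/(4!) = 30.

30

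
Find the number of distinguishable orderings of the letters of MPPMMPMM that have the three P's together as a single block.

Treat the 3 copies of P as a single block. The multiset to arrange is then {PPP, M, M, M, M, M}, 6 items in all.
That gives (6)!/(5!) = 6 arrangements.

6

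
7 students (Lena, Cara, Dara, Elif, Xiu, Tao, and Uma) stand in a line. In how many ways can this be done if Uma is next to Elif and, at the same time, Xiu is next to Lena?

Treat {Uma,Elif} as one block (2 orders) and {Xiu,Lena} as another (2 orders).
That leaves 5 units to arrange: 2 × 2 × 5! = 4 × 120 = 480.

480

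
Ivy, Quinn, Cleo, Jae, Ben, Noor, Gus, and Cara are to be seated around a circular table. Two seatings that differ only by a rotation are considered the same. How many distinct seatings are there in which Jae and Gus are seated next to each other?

1440

Glue Jae and Gus into a block (2 internal orders). Seating 7 units around a circle gives (6)! arrangements.
So 2 × (6)! = 2 × 720 = 1440.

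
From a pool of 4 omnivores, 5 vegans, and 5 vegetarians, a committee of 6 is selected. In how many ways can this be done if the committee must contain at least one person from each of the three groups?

2625

Total 6-person selections from all 14: C(14,6) = 3003.
Selections missing a whole group: no omnivores → C(10,6) = 210; no vegans → C(9,6) = 84; no vegetarians → C(9,6) = 84.
Add back selections omitting two groups (i.e. drawn from a single group): C(4,6) + C(5,6) + C(5,6) = 0.
By inclusion–exclusion: 3003 − 378 + 0 = 2625.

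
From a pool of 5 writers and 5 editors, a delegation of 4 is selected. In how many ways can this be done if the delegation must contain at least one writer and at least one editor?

Unrestricted: C(10,4) = 210 ways to pick any 4 of the 10.
Subtract selections that omit an entire group: no writers → C(5,4) = 5; no editors → C(5,4) = 5.
Both groups omitted at once is impossible, so 210 − 10 = 200.

200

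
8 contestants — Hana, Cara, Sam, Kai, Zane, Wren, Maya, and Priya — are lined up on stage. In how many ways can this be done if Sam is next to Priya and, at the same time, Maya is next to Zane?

Treat {Sam,Priya} as one block (2 orders) and {Maya,Zane} as another (2 orders).
That leaves 6 units to arrange: 2 × 2 × 6! = 4 × 720 = 2880.

2880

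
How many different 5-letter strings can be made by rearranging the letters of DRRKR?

DRRKR has 5 letters with R appearing 3 times.
So there are 5! / (3!) = 20 distinguishable arrangements.

20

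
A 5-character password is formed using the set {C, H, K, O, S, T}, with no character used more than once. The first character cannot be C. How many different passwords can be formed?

The first character has 6−1 = 5 choices (anything except C).
The remaining 4 characters are filled from the other 5 symbols without repetition: 5 × 4 × 3 × 2 = 120.
Total: 5 × 120 = 600.

600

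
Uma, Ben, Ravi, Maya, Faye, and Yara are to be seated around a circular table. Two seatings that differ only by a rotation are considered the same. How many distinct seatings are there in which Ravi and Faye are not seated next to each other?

72

Without the restriction there are (5)! = 120 seatings.
Seatings with Ravi beside Faye: treat them as a block with 2 internal orders, giving 2 × (4)! = 48.
Subtracting, 120 − 48 = 72.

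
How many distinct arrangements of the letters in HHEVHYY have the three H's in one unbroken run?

60

Treat the 3 copies of H as a single block. The multiset to arrange is then {HHH, E, V, Y, Y}, 5 items in all.
That gives (5)!/(2!) = 60 arrangements.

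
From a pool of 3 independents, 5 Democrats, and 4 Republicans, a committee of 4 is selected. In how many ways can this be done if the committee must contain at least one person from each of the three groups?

270

With no constraint there are C(12,4) = 495 possible selections.
Subtract selections that omit an entire group: no independents → C(9,4) = 126; no Democrats → C(7,4) = 35; no Republicans → C(8,4) = 70.
Add back selections omitting two groups (i.e. drawn from a single group): C(3,4) + C(5,4) + C(4,4) = 6.
By inclusion–exclusion: 495 − 231 + 6 = 270.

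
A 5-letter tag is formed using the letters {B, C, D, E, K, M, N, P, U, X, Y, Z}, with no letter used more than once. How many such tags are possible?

This is a permutation of 5 out of 12: P(12,5) = 12!/7!.
12 × 11 × 10 × 9 × 8 = 95040.

95040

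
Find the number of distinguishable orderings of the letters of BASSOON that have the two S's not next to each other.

There are 7!/(2!·2!) = 1260 arrangements of BASSOON in total.
Arrangements with the S's together: treat SS as one letter, giving (6)!/(2!) = 360.
Subtracting, 1260 − 360 = 900 arrangements keep the S's apart.

900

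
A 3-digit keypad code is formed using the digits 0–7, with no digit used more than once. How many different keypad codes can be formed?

With no repetition, fill the 3 digits in order: 8 choices, then 7, down to 6.
8 × 7 × 6 = 336.

336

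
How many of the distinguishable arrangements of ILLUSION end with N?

1260

Fix N in the last position and arrange the remaining 7 letters.
Those 7 letters have I appearing twice and L appearing twice, giving (7)!/(2!·2!) = 1260.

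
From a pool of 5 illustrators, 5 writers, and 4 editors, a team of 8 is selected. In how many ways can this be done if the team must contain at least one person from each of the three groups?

2940

With no constraint there are C(14,8) = 3003 possible selections.
Selections missing a whole group: no illustrators → C(9,8) = 9; no writers → C(9,8) = 9; no editors → C(10,8) = 45.
Add back selections omitting two groups (i.e. drawn from a single group): C(5,8) + C(5,8) + C(4,8) = 0.
By inclusion–exclusion: 3003 − 63 + 0 = 2940.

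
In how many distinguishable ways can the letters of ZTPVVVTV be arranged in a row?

Letter multiplicities in ZTPVVVTV: P×1, T×2, V×4, Z×1.
So there are 8! / (4!·2!) = 840 distinguishable arrangements.

840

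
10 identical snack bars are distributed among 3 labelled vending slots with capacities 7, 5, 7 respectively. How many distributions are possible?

Ignoring the caps, the number of non-negative solutions to x_1+…+x_3 = 10 is C(12,2) = 66.
Subtract solutions that violate a single cap (substitute x_i' = x_i − (cap_i+1)): x_1 ≥ 8 gives C(4,2) = 6; x_2 ≥ 6 gives C(6,2) = 15; x_3 ≥ 8 gives C(4,2) = 6. Together 27.
No two caps can be exceeded simultaneously, so the pair terms are all 0.
By inclusion–exclusion the count is 66 − 27 + 0 = 39.

39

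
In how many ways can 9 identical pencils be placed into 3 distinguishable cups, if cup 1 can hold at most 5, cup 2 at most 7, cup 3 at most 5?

32

Ignoring the caps, the number of non-negative solutions to x_1+…+x_3 = 9 is C(11,2) = 55.
Subtract solutions that violate a single cap (substitute x_i' = x_i − (cap_i+1)): x_1 ≥ 6 gives C(5,2) = 10; x_2 ≥ 8 gives C(3,2) = 3; x_3 ≥ 6 gives C(5,2) = 10. Together 23.
No two caps can be exceeded simultaneously, so the pair terms are all 0.
By inclusion–exclusion the count is 55 − 23 + 0 = 32.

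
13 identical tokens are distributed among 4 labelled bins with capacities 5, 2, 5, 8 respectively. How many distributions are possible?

By stars and bars, unrestricted non-negative solutions to x_1+…+x_4 = 13 number C(13+3,3) = 560.
Subtract solutions that violate a single cap (substitute x_i' = x_i − (cap_i+1)): x_1 ≥ 6 gives C(10,3) = 120; x_2 ≥ 3 gives C(13,3) = 286; x_3 ≥ 6 gives C(10,3) = 120; x_4 ≥ 9 gives C(7,3) = 35. Together 561.
Add back pairs where two caps are both exceeded: 35 + 4 + 0 + 35 + 4 + 0 = 78.
By inclusion–exclusion the count is 560 − 561 + 78 = 77.

77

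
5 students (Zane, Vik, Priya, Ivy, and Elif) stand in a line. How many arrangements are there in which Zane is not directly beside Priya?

There are 5! = 120 arrangements in all. If Zane and Priya are adjacent, merging them into one block gives 2·(4)! = 48 arrangements.
Complementary counting: 120 − 48 = 72.

72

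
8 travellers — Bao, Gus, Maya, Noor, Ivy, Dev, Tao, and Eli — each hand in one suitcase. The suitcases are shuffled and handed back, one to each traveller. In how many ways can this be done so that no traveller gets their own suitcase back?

Let Aᵢ be the assignments in which traveller i gets their own suitcase. We want the size of the complement of A₁∪…∪A_8.
By inclusion–exclusion this is Σ_{j=0}^{8} (−1)^j C(8,j)·(8−j)!.
Computing: 40320 − 40320 + 20160 − 6720 + 1680 − 336 + 56 − 8 + 1 = 14833.

14833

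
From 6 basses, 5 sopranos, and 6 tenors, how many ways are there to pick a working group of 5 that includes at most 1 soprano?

3267

Split by how many sopranos are chosen (0 through 1).
Sum: C(5,0)·C(12,5) + C(5,1)·C(12,4) = 792 + 2475 = 3267.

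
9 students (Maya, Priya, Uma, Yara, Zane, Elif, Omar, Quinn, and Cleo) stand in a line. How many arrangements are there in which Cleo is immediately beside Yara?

80640

Glue Cleo and Yara into one block (2 internal orders), leaving 8 units to arrange in a row.
That gives 2 × 8! = 2 × 40320 = 80640.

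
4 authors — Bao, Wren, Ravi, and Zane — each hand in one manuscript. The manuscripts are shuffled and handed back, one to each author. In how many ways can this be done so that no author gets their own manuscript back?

9

This is the derangement count D_4: permutations of 4 items with no fixed point.
By inclusion–exclusion this is Σ_{j=0}^{4} (−1)^j C(4,j)·(4−j)!.
Computing: 24 − 24 + 12 − 4 + 1 = 9.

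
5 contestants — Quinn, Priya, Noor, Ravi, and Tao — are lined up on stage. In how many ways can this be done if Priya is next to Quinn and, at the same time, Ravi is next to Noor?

Treat {Priya,Quinn} as one block (2 orders) and {Ravi,Noor} as another (2 orders).
That leaves 3 units to arrange: 2 × 2 × 3! = 4 × 6 = 24.

24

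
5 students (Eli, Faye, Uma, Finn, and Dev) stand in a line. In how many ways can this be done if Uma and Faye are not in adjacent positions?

Of the 5! = 120 arrangements, those with Uma and Faye adjacent number 2 × 4! = 48 (treat the pair as a block with 2 internal orders).
Complementary counting: 120 − 48 = 72.

72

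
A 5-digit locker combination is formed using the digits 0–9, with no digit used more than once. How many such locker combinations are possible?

30240

This is a permutation of 5 out of 10: P(10,5) = 10!/5!.
10 × 9 × 8 × 7 × 6 = 30240.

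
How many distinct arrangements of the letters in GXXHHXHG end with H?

With the last slot taken by H, it remains to arrange the other 7 letters (GXXHXHG).
Those 7 letters have G appearing twice, H appearing twice, and X appearing 3 times, giving (7)!/(3!·2!·2!) = 210.

210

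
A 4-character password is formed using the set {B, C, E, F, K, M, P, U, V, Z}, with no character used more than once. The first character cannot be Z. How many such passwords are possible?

The first character has 10−1 = 9 choices (anything except Z).
The remaining 3 characters are filled from the other 9 symbols without repetition: 9 × 8 × 7 = 504.
Total: 9 × 504 = 4536.

4536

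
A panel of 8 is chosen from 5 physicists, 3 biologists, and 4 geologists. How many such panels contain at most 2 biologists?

Split by how many biologists are chosen (0 through 2).
Sum: C(3,0)·C(9,8) + C(3,1)·C(9,7) + C(3,2)·C(9,6) = 9 + 108 + 252 = 369.

369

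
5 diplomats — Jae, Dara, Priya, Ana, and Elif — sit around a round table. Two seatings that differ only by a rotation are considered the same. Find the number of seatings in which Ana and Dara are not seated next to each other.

12

Without the restriction there are (4)! = 24 seatings.
Those with Ana next to Dara: fuse the pair into one unit and seat 4 units around a circle — 2·(3)! = 12.
Subtracting, 24 − 12 = 12.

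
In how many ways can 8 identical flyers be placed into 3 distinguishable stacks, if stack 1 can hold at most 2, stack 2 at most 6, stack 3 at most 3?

9

Ignoring the caps, the number of non-negative solutions to x_1+…+x_3 = 8 is C(10,2) = 45.
Subtract solutions that violate a single cap (substitute x_i' = x_i − (cap_i+1)): x_1 ≥ 3 gives C(7,2) = 21; x_2 ≥ 7 gives C(3,2) = 3; x_3 ≥ 4 gives C(6,2) = 15. Together 39.
Add back pairs where two caps are both exceeded: 0 + 3 + 0 = 3.
By inclusion–exclusion the count is 45 − 39 + 3 = 9.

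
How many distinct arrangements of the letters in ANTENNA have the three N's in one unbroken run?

60

Treat the 3 copies of N as a single block. The multiset to arrange is then {NNN, A, A, E, T}, 5 items in all.
That gives (5)!/(2!) = 60 arrangements.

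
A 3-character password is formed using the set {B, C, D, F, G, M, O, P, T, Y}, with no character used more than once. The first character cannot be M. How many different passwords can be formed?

648

The first character has 10−1 = 9 choices (anything except M).
The remaining 2 characters are filled from the other 9 symbols without repetition: 9 × 8 = 72.
Total: 9 × 72 = 648.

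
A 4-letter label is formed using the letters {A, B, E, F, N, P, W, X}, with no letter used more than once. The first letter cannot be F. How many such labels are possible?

1470

The first letter has 8−1 = 7 choices (anything except F).
The remaining 3 letters are filled from the other 7 symbols without repetition: 7 × 6 × 5 = 210.
Total: 7 × 210 = 1470.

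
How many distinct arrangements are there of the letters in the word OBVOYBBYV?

Letter multiplicities in OBVOYBBYV: B×3, O×2, V×2, Y×2.
So there are 9! / (3!·2!·2!·2!) = 7560 distinguishable arrangements.

7560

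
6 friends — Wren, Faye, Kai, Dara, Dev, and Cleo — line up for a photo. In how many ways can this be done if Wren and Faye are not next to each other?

480

Of the 6! = 720 arrangements, those with Wren and Faye adjacent number 2 × 5! = 240 (treat the pair as a block with 2 internal orders).
Complementary counting: 720 − 240 = 480.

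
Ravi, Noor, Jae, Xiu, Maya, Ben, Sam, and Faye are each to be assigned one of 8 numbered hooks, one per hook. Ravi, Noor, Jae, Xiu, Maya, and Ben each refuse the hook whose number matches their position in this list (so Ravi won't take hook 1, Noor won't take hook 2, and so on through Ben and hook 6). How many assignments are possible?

Let Aᵢ (for 1 ≤ i ≤ 6) be the placements that put person i in their forbidden hook. Any j of these fix j positions, leaving (8−j)! ways to fill the rest, and there are C(6,j) ways to pick which j.
By inclusion–exclusion, the number of valid placements is Σ_{j=0}^{6} (−1)^j C(6,j)·(8−j)!.
Computing: 40320 − 30240 + 10800 − 2400 + 360 − 36 + 2 = 18806.

18806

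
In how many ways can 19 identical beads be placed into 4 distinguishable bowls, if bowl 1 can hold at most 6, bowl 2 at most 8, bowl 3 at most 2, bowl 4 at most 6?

19

Ignoring the caps, the number of non-negative solutions to x_1+…+x_4 = 19 is C(22,3) = 1540.
Subtract solutions that violate a single cap (substitute x_i' = x_i − (cap_i+1)): x_1 ≥ 7 gives C(15,3) = 455; x_2 ≥ 9 gives C(13,3) = 286; x_3 ≥ 3 gives C(19,3) = 969; x_4 ≥ 7 gives C(15,3) = 455. Together 2165.
Add back pairs where two caps are both exceeded: 20 + 220 + 56 + 120 + 20 + 220 = 656.
Subtract triples: 1 + 0 + 10 + 1 = 12.
By inclusion–exclusion the count is 1540 − 2165 + 656 − 12 = 19.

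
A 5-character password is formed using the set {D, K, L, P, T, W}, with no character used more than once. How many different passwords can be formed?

720

Choose and order 5 of the 6 symbols: the first character has 6 options, the next 5, and so on down to 2.
That product is 6 × 5 × 4 × 3 × 2 = 720.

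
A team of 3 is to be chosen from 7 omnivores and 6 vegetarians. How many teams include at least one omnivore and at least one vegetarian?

231

With no constraint there are C(13,3) = 286 possible selections.
Subtract selections that omit an entire group: no omnivores → C(6,3) = 20; no vegetarians → C(7,3) = 35.
Both groups omitted at once is impossible, so 286 − 55 = 231.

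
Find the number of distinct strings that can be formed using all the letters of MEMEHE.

60

MEMEHE has 6 letters with E appearing 3 times and M appearing twice.
Dividing 6! = 720 by 3!·2! = 12 for the repeated letters gives 60.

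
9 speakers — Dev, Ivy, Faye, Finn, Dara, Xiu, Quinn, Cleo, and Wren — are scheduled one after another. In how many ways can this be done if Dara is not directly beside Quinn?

282240

Of the 9! = 362880 arrangements, those with Dara and Quinn adjacent number 2 × 8! = 80640 (treat the pair as a block with 2 internal orders).
Complementary counting: 362880 − 80640 = 282240.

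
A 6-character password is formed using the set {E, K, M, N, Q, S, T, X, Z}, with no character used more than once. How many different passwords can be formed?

Choose and order 6 of the 9 symbols: the first character has 9 options, the next 8, and so on down to 4.
9 × 8 × 7 × 6 × 5 × 4 = 60480.

60480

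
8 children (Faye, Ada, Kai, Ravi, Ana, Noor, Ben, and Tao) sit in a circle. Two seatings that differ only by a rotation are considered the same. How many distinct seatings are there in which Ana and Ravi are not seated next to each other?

3600

All circular seatings of 8 people number (7)! = 5040.
Those with Ana next to Ravi: fuse the pair into one unit and seat 7 units around a circle — 2·(6)! = 1440.
Subtracting, 5040 − 1440 = 3600.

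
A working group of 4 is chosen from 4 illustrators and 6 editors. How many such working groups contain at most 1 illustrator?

95

Split by how many illustrators are chosen (0 through 1).
Sum: C(4,0)·C(6,4) + C(4,1)·C(6,3) = 15 + 80 = 95.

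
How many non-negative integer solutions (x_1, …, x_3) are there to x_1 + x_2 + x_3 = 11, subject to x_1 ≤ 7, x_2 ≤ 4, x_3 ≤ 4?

15

By stars and bars, unrestricted non-negative solutions to x_1+…+x_3 = 11 number C(11+2,2) = 78.
Subtract solutions that violate a single cap (substitute x_i' = x_i − (cap_i+1)): x_1 ≥ 8 gives C(5,2) = 10; x_2 ≥ 5 gives C(8,2) = 28; x_3 ≥ 5 gives C(8,2) = 28. Together 66.
Add back pairs where two caps are both exceeded: 0 + 0 + 3 = 3.
By inclusion–exclusion the count is 78 − 66 + 3 = 15.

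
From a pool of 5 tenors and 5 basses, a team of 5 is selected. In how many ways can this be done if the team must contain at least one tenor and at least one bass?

250

Unrestricted: C(10,5) = 252 ways to pick any 5 of the 10.
Subtract selections that omit an entire group: no tenors → C(5,5) = 1; no basses → C(5,5) = 1.
Both groups omitted at once is impossible, so 252 − 2 = 250.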